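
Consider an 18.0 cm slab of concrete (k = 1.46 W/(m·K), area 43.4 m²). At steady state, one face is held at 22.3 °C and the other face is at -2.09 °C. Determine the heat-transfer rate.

Q = kA·ΔT/L = 1.46 × 43.4 × |22.3 °C − -2.09 °C| / 0.180 = 8590 W

Q = 8.59 kW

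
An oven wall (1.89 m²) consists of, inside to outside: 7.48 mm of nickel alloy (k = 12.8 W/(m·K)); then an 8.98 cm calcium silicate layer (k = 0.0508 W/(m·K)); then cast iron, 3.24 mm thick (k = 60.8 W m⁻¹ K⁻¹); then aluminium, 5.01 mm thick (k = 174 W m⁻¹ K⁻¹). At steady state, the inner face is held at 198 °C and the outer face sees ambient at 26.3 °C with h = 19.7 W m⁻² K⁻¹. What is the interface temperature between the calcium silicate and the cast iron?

Resistance network (inner→outer):
  R_nickel alloy = L/(kA) = 0.00748/(12.8·1.89) = 3.092×10^-4 K/W
  R_calcium silicate = L/(kA) = 0.0898/(0.0508·1.89) = 0.9353 K/W
  R_cast iron = L/(kA) = 0.00324/(60.8·1.89) = 2.820×10^-5 K/W
  R_aluminium = L/(kA) = 0.00501/(174·1.89) = 1.523×10^-5 K/W
  R_conv,out = 1/(hA) = 1/(19.7·1.89) = 0.02686 K/W
ΣR = 3.092×10^-4 + 0.9353 + 2.820×10^-5 + 1.523×10^-5 + 0.02686 = 0.9625 K/W
Q = ΔT/ΣR = (198 °C − 26.3 °C)/0.9625 = 178.4 W
From the inner boundary to the calcium silicate/cast iron interface, ΣR_partial = 0.9356 K/W.
T_interface = T_in − Q·ΣR_partial = 198 °C − (178.4)(0.9356) = 31.1 °C

T = 31.1 °C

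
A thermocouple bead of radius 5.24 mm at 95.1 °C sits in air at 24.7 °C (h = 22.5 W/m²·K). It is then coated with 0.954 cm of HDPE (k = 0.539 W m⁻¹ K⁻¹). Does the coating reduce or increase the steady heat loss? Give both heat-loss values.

increases: 0.547 → 2.05 W

Critical radius for a sphere: r_cr = 2k/h = 0.0479 m = 4.79 cm.
Outer radius after coating: r₂ = 0.00524 + 0.00954 = 0.01478 m.
Since r₁ < r_cr and r₂ ≤ r_cr, the coating moves toward the maximum at r_cr — heat loss rises.
Bare: R = 1/(4πr₁²h) = 128.8 K/W; Q = 70.4/128.8 = 0.547 W.
Coated: R = R_cond + R_conv = 34.38 K/W; Q = 70.4/34.38 = 2.05 W.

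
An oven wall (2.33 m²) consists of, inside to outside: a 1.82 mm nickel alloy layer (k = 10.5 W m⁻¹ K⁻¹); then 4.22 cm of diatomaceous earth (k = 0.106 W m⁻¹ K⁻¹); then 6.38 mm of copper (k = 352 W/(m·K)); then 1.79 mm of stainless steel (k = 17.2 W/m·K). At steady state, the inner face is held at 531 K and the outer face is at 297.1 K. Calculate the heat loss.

Q = 1370 W

Series thermal resistances, inner to outer:
  R_nickel alloy = L/(kA) = 0.00182/(10.5·2.33) = 7.439×10^-5 K/W
  R_diatomaceous earth = L/(kA) = 0.0422/(0.106·2.33) = 0.1709 K/W
  R_copper = L/(kA) = 0.00638/(352·2.33) = 7.779×10^-6 K/W
  R_stainless steel = L/(kA) = 0.00179/(17.2·2.33) = 4.467×10^-5 K/W
ΣR = 7.439×10^-5 + 0.1709 + 7.779×10^-6 + 4.467×10^-5 = 0.1710 K/W
Q = ΔT/ΣR = (531 K − 297.1 K)/0.1710 = 1370 W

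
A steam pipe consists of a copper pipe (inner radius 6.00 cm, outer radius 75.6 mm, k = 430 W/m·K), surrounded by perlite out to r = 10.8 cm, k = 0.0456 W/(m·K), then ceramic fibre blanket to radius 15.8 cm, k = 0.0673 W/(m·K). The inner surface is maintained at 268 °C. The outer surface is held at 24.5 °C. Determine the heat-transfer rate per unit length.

Treat each layer as a resistance in series:
  R'_copper = ln(0.0756/0.0600)/(2πk) = 0.2311/(2π·430) = 8.554×10^-5 m·K/W
  R'_perlite = ln(0.108/0.0756)/(2πk) = 0.3567/(2π·0.0456) = 1.245 m·K/W
  R'_ceramic fibre blanket = ln(0.158/0.108)/(2πk) = 0.3805/(2π·0.0673) = 0.8997 m·K/W
ΣR = 8.554×10^-5 + 1.245 + 0.8997 = 2.145 m·K/W
Q' = ΔT/ΣR = (268 °C − 24.5 °C)/2.145 = 114 W/m

Q' = 114 W/m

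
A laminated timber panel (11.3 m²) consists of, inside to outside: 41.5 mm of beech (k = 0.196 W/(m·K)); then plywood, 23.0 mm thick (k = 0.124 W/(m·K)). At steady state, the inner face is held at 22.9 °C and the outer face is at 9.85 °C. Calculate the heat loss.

Q = 371 W

Treat each layer as a resistance in series:
  R_beech = L/(kA) = 0.0415/(0.196·11.3) = 0.01874 K/W
  R_plywood = L/(kA) = 0.0230/(0.124·11.3) = 0.01641 K/W
ΣR = 0.01874 + 0.01641 = 0.03515 K/W
Q = ΔT/ΣR = (22.9 °C − 9.85 °C)/0.03515 = 371 W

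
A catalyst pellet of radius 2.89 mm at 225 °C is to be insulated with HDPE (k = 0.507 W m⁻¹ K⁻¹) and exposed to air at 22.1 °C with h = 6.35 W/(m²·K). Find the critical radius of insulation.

r_cr = 16.0 cm

For a sphere, r_cr = 2k_ins/h = 2·0.507/6.35 = 0.160 m = 16.0 cm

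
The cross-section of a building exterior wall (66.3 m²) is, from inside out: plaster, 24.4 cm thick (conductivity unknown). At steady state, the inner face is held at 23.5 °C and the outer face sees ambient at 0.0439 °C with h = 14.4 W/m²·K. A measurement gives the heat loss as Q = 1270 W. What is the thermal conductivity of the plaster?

k = 0.211 W/m·K

ΣR = ΔT/Q = |23.5 − 0.0439|/1270 = 0.01847 K/W
Known resistances:
  R_conv,out = 1/(hA) = 1/(14.4·66.3) = 0.001047 K/W
R_plaster = ΣR − ΣR_known = 0.01847 − 0.001047 = 0.01742 K/W
L/(kA) = 0.01742 ⇒ k = 0.244/(0.01742·66.3) = 0.211 W/m·K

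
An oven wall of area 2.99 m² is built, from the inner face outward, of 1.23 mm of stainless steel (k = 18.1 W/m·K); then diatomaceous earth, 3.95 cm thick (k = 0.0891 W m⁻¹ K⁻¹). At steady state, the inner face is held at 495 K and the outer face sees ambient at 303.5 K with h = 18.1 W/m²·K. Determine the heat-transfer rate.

Resistance network (inner→outer):
  R_stainless steel = L/(kA) = 0.00123/(18.1·2.99) = 2.273×10^-5 K/W
  R_diatomaceous earth = L/(kA) = 0.0395/(0.0891·2.99) = 0.1483 K/W
  R_conv,out = 1/(hA) = 1/(18.1·2.99) = 0.01848 K/W
ΣR = 2.273×10^-5 + 0.1483 + 0.01848 = 0.1668 K/W
Q = ΔT/ΣR = (495 K − 303.5 K)/0.1668 = 1150 W

Q = 1150 W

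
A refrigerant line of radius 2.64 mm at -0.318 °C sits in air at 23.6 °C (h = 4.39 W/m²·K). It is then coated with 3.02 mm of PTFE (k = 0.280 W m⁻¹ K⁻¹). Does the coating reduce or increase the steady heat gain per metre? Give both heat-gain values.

increases: 1.74 → 3.50 W/m

Critical radius for a cylinder: r_cr = k/h = 0.0638 m = 6.38 cm.
Outer radius after coating: r₂ = 0.00264 + 0.00302 = 0.00566 m.
Since r₁ < r_cr and r₂ ≤ r_cr, the coating moves toward the maximum at r_cr — heat gain rises.
Bare: R = 1/(2πr₁h) = 13.73 m·K/W; Q = 23.918/13.73 = 1.74 W/m.
Coated: R = R_cond + R_conv = 6.839 m·K/W; Q = 23.918/6.839 = 3.50 W/m.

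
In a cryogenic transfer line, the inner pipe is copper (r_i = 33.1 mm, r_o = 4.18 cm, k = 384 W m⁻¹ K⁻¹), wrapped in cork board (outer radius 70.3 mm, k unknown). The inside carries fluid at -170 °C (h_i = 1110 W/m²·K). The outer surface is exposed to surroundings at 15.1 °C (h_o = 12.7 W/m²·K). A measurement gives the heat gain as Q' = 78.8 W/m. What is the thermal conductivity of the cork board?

k = 0.0382 W/m·K

ΣR = ΔT/Q' = |-170 − 15.1|/78.8 = 2.349 m·K/W
Known resistances:
  R'_conv,in = 1/(2πr h) = 1/(2π·0.0331·1110) = 0.004332 m·K/W
  R'_copper = ln(0.0418/0.0331)/(2πk) = 0.2334/(2π·384) = 9.672×10^-5 m·K/W
  R'_conv,out = 1/(2πr h) = 1/(2π·0.0703·12.7) = 0.1783 m·K/W
R_cork board = ΣR − ΣR_known = 2.349 − 0.1827 = 2.166 m·K/W
ln(r₂/r₁)/(2πk) = 2.166 ⇒ k = 0.5199/(2π·2.166) = 0.0382 W/m·K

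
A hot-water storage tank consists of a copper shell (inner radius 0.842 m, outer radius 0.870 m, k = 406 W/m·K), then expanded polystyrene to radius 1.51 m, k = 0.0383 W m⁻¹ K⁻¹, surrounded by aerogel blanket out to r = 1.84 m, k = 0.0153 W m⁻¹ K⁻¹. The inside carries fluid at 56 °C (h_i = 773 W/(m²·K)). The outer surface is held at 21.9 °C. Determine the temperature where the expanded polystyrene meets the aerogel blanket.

T = 34.8 °C

Resistance network (inner→outer):
  R_conv,in = 1/(4πr²h) = 1/(4π·0.842²·773) = 1.452×10^-4 K/W
  R_copper = (1/0.842 − 1/0.870)/(4πk) = 0.03822/(4π·406) = 7.492×10^-6 K/W
  R_expanded polystyrene = (1/0.870 − 1/1.51)/(4πk) = 0.4872/(4π·0.0383) = 1.012 K/W
  R_aerogel blanket = (1/1.51 − 1/1.84)/(4πk) = 0.1188/(4π·0.0153) = 0.6178 K/W
ΣR = 1.452×10^-4 + 7.492×10^-6 + 1.012 + 0.6178 = 1.630 K/W
Q = ΔT/ΣR = (56 °C − 21.9 °C)/1.630 = 20.92 W
From the inner boundary to the expanded polystyrene/aerogel blanket interface, ΣR_partial = 1.012 K/W.
T_interface = T_in − Q·ΣR_partial = 56 °C − (20.92)(1.012) = 34.8 °C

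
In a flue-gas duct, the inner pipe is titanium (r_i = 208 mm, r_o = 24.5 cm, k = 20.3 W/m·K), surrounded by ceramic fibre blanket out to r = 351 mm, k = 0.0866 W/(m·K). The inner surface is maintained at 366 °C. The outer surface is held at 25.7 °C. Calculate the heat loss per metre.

Treat each layer as a resistance in series:
  R'_titanium = ln(0.245/0.208)/(2πk) = 0.1637/(2π·20.3) = 0.001284 m·K/W
  R'_ceramic fibre blanket = ln(0.351/0.245)/(2πk) = 0.3595/(2π·0.0866) = 0.6607 m·K/W
ΣR = 0.001284 + 0.6607 = 0.6620 m·K/W
Q' = ΔT/ΣR = (366 °C − 25.7 °C)/0.6620 = 514 W/m

Q' = 514 W/m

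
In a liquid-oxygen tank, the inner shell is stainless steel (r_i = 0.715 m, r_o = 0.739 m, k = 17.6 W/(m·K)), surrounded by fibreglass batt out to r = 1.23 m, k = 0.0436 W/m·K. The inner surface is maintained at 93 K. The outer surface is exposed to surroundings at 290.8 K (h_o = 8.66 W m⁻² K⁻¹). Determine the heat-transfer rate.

Series thermal resistances, inner to outer:
  R_stainless steel = (1/0.715 − 1/0.739)/(4πk) = 0.04542/(4π·17.6) = 2.054×10^-4 K/W
  R_fibreglass batt = (1/0.739 − 1/1.23)/(4πk) = 0.5402/(4π·0.0436) = 0.9859 K/W
  R_conv,out = 1/(4πr²h) = 1/(4π·1.23²·8.66) = 0.006074 K/W
ΣR = 2.054×10^-4 + 0.9859 + 0.006074 = 0.9922 K/W
Q = ΔT/ΣR = (93 K − 290.8 K)/0.9922 = -199 W
(Negative Q ⇒ heat flows inward; heat gain = 199 W.)

Q = 199 W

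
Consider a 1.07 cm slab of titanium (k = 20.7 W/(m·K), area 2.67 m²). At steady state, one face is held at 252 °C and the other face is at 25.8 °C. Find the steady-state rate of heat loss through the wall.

Q = 1170 kW

Q = kA·ΔT/L = 20.7 × 2.67 × |252 °C − 25.8 °C| / 0.0107 = 1.17×10^6 W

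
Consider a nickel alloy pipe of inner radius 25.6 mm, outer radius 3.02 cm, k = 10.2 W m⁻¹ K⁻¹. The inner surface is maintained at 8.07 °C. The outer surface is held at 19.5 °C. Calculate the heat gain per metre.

Q' = 2πk·ΔT/ln(r₂/r₁) = 2π × 10.2 × 11.43 / ln(0.0302/0.0256) = 4430 W/m

Q' = 4430 W/m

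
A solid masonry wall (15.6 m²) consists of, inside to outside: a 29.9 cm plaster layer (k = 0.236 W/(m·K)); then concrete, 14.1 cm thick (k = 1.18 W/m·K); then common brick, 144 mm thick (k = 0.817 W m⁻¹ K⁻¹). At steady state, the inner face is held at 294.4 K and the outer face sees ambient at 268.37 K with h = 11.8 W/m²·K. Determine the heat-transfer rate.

Treat each layer as a resistance in series:
  R_plaster = L/(kA) = 0.299/(0.236·15.6) = 0.08121 K/W
  R_concrete = L/(kA) = 0.141/(1.18·15.6) = 0.007660 K/W
  R_common brick = L/(kA) = 0.144/(0.817·15.6) = 0.01130 K/W
  R_conv,out = 1/(hA) = 1/(11.8·15.6) = 0.005432 K/W
ΣR = 0.08121 + 0.007660 + 0.01130 + 0.005432 = 0.1056 K/W
Q = ΔT/ΣR = (294.4 K − 268.37 K)/0.1056 = 246 W

Q = 246 W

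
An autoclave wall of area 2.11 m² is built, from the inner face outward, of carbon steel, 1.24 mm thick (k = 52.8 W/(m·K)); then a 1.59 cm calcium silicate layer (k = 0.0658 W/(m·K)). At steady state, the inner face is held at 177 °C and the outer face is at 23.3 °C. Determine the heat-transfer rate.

Series thermal resistances, inner to outer:
  R_carbon steel = L/(kA) = 0.00124/(52.8·2.11) = 1.113×10^-5 K/W
  R_calcium silicate = L/(kA) = 0.0159/(0.0658·2.11) = 0.1145 K/W
ΣR = 1.113×10^-5 + 0.1145 = 0.1145 K/W
Q = ΔT/ΣR = (177 °C − 23.3 °C)/0.1145 = 1340 W

Q = 1340 W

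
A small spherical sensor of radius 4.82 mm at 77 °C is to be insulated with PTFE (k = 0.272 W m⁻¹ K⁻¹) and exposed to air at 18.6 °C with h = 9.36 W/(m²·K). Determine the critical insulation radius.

For a sphere, r_cr = 2k_ins/h = 2·0.272/9.36 = 0.0581 m = 5.81 cm

r_cr = 5.81 cm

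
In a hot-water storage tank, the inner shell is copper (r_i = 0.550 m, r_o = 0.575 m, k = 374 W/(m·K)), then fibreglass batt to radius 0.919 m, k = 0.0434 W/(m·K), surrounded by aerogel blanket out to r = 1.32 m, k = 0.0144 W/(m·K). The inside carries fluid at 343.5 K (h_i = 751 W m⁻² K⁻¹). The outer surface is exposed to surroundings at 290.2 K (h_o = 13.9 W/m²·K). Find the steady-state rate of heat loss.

Series thermal resistances, inner to outer:
  R_conv,in = 1/(4πr²h) = 1/(4π·0.550²·751) = 3.503×10^-4 K/W
  R_copper = (1/0.550 − 1/0.575)/(4πk) = 0.07905/(4π·374) = 1.682×10^-5 K/W
  R_fibreglass batt = (1/0.575 − 1/0.919)/(4πk) = 0.6510/(4π·0.0434) = 1.194 K/W
  R_aerogel blanket = (1/0.919 − 1/1.32)/(4πk) = 0.3306/(4π·0.0144) = 1.827 K/W
  R_conv,out = 1/(4πr²h) = 1/(4π·1.32²·13.9) = 0.003286 K/W
ΣR = 3.503×10^-4 + 1.682×10^-5 + 1.194 + 1.827 + 0.003286 = 3.025 K/W
Q = ΔT/ΣR = (343.5 K − 290.2 K)/3.025 = 17.6 W

Q = 17.6 W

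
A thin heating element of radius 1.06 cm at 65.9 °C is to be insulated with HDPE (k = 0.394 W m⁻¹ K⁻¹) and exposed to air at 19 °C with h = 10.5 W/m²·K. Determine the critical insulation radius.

r_cr = 3.75 cm

For a cylinder, r_cr = k_ins/h = 0.394/10.5 = 0.0375 m = 3.75 cm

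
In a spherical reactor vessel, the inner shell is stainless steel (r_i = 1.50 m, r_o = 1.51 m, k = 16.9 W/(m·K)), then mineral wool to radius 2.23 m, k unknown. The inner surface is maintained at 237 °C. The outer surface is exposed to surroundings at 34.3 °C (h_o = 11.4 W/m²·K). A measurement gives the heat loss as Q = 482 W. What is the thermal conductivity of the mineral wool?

k = 0.0406 W/m·K

ΣR = ΔT/Q = |237 − 34.3|/482 = 0.4205 K/W
Known resistances:
  R_stainless steel = (1/1.50 − 1/1.51)/(4πk) = 0.004415/(4π·16.9) = 2.079×10^-5 K/W
  R_conv,out = 1/(4πr²h) = 1/(4π·2.23²·11.4) = 0.001404 K/W
R_mineral wool = ΣR − ΣR_known = 0.4205 − 0.001425 = 0.4191 K/W
(1/r₁−1/r₂)/(4πk) = 0.4191 ⇒ k = 0.2138/(4π·0.4191) = 0.0406 W/m·K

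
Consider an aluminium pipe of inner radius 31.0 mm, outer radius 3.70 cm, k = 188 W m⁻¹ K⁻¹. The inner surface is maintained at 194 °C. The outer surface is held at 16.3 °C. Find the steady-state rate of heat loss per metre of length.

Q' = 2πk·ΔT/ln(r₂/r₁) = 2π × 188 × 177.7 / ln(0.0370/0.0310) = 1.19×10^6 W/m

Q' = 1190 kW/m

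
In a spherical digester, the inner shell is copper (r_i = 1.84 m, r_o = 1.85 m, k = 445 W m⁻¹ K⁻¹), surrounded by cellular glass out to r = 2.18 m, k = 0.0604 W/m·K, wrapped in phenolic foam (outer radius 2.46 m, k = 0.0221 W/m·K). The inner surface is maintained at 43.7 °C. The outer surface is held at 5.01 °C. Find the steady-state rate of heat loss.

Q = 131 W

Resistance network (inner→outer):
  R_copper = (1/1.84 − 1/1.85)/(4πk) = 0.002938/(4π·445) = 5.253×10^-7 K/W
  R_cellular glass = (1/1.85 − 1/2.18)/(4πk) = 0.08182/(4π·0.0604) = 0.1078 K/W
  R_phenolic foam = (1/2.18 − 1/2.46)/(4πk) = 0.05221/(4π·0.0221) = 0.1880 K/W
ΣR = 5.253×10^-7 + 0.1078 + 0.1880 = 0.2958 K/W
Q = ΔT/ΣR = (43.7 °C − 5.01 °C)/0.2958 = 131 W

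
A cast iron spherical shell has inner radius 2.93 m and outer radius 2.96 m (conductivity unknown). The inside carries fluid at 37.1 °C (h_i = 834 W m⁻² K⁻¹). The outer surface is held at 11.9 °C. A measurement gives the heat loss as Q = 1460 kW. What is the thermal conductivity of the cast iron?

ΣR = ΔT/Q = |37.1 − 11.9|/1.46×10^6 = 1.726×10^-5 K/W
Known resistances:
  R_conv,in = 1/(4πr²h) = 1/(4π·2.93²·834) = 1.111×10^-5 K/W
R_cast iron = ΣR − ΣR_known = 1.726×10^-5 − 1.111×10^-5 = 6.150×10^-6 K/W
(1/r₁−1/r₂)/(4πk) = 6.150×10^-6 ⇒ k = 0.003459/(4π·6.150×10^-6) = 44.8 W/m·K

k = 44.8 W/m·K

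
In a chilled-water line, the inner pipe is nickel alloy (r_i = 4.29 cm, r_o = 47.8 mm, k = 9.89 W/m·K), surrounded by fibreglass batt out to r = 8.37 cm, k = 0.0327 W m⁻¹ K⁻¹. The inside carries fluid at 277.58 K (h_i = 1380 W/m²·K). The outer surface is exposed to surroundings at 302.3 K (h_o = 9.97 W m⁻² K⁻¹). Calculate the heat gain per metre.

Q' = 8.46 W/m

Resistance network (inner→outer):
  R'_conv,in = 1/(2πr h) = 1/(2π·0.0429·1380) = 0.002688 m·K/W
  R'_nickel alloy = ln(0.0478/0.0429)/(2πk) = 0.1082/(2π·9.89) = 0.001740 m·K/W
  R'_fibreglass batt = ln(0.0837/0.0478)/(2πk) = 0.5602/(2π·0.0327) = 2.727 m·K/W
  R'_conv,out = 1/(2πr h) = 1/(2π·0.0837·9.97) = 0.1907 m·K/W
ΣR = 0.002688 + 0.001740 + 2.727 + 0.1907 = 2.922 m·K/W
Q' = ΔT/ΣR = (277.58 K − 302.3 K)/2.922 = -8.46 W/m
(Negative Q' ⇒ heat flows inward; heat gain = 8.46 W/m.)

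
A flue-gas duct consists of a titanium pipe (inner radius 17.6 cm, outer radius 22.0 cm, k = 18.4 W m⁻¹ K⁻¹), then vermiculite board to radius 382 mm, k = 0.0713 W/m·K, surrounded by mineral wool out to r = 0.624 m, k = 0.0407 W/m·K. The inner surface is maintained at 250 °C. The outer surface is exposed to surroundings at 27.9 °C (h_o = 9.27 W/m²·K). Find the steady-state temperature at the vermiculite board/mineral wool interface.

T = 164 °C

Resistance network (inner→outer):
  R'_titanium = ln(0.220/0.176)/(2πk) = 0.2231/(2π·18.4) = 0.001930 m·K/W
  R'_vermiculite board = ln(0.382/0.220)/(2πk) = 0.5518/(2π·0.0713) = 1.232 m·K/W
  R'_mineral wool = ln(0.624/0.382)/(2πk) = 0.4907/(2π·0.0407) = 1.919 m·K/W
  R'_conv,out = 1/(2πr h) = 1/(2π·0.624·9.27) = 0.02751 m·K/W
ΣR = 0.001930 + 1.232 + 1.919 + 0.02751 = 3.180 m·K/W
Q' = ΔT/ΣR = (250 °C − 27.9 °C)/3.180 = 69.84 W/m
From the inner boundary to the vermiculite board/mineral wool interface, ΣR_partial = 1.234 m·K/W.
T_interface = T_in − Q'·ΣR_partial = 250 °C − (69.84)(1.234) = 164 °C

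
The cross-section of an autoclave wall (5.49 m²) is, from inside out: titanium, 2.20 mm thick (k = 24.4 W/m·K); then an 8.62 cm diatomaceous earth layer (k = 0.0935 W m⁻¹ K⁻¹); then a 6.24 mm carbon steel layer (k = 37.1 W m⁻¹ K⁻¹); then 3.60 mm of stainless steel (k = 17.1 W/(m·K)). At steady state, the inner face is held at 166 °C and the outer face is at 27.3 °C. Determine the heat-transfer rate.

Q = 826 W

Resistance network (inner→outer):
  R_titanium = L/(kA) = 0.00220/(24.4·5.49) = 1.642×10^-5 K/W
  R_diatomaceous earth = L/(kA) = 0.0862/(0.0935·5.49) = 0.1679 K/W
  R_carbon steel = L/(kA) = 0.00624/(37.1·5.49) = 3.064×10^-5 K/W
  R_stainless steel = L/(kA) = 0.00360/(17.1·5.49) = 3.835×10^-5 K/W
ΣR = 1.642×10^-5 + 0.1679 + 3.064×10^-5 + 3.835×10^-5 = 0.1680 K/W
Q = ΔT/ΣR = (166 °C − 27.3 °C)/0.1680 = 826 W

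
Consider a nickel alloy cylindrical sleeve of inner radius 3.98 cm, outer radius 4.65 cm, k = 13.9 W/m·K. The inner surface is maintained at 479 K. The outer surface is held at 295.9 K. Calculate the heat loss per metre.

Q' = 1.03×10^5 W/m

Q' = 2πk·ΔT/ln(r₂/r₁) = 2π × 13.9 × 183.1 / ln(0.0465/0.0398) = 1.03×10^5 W/m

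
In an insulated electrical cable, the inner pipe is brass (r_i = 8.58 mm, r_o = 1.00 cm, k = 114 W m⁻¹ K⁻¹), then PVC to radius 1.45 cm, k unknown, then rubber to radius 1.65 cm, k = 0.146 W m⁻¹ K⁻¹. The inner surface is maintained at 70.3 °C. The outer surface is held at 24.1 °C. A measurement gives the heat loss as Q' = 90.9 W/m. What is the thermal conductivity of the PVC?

ΣR = ΔT/Q' = |70.3 − 24.1|/90.9 = 0.5083 m·K/W
Known resistances:
  R'_brass = ln(0.0100/0.00858)/(2πk) = 0.1532/(2π·114) = 2.138×10^-4 m·K/W
  R'_rubber = ln(0.0165/0.0145)/(2πk) = 0.1292/(2π·0.146) = 0.1409 m·K/W
R_PVC = ΣR − ΣR_known = 0.5083 − 0.1411 = 0.3672 m·K/W
ln(r₂/r₁)/(2πk) = 0.3672 ⇒ k = 0.3716/(2π·0.3672) = 0.161 W/m·K

k = 0.161 W/m·K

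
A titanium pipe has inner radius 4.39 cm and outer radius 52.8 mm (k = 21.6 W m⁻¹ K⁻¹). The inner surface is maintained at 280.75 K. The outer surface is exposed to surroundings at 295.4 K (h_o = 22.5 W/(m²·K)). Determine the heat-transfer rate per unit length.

Q' = 108 W/m

Treat each layer as a resistance in series:
  R'_titanium = ln(0.0528/0.0439)/(2πk) = 0.1846/(2π·21.6) = 0.001360 m·K/W
  R'_conv,out = 1/(2πr h) = 1/(2π·0.0528·22.5) = 0.1340 m·K/W
ΣR = 0.001360 + 0.1340 = 0.1354 m·K/W
Q' = ΔT/ΣR = (280.75 K − 295.4 K)/0.1354 = -108 W/m
(Negative Q' ⇒ heat flows inward; heat gain = 108 W/m.)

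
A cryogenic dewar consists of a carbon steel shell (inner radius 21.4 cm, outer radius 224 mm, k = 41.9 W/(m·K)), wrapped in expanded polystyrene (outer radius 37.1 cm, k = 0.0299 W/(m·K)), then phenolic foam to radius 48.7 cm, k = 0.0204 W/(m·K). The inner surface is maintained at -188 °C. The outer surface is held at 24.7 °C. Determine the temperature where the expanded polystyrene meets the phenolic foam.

Treat each layer as a resistance in series:
  R_carbon steel = (1/0.214 − 1/0.224)/(4πk) = 0.2086/(4π·41.9) = 3.962×10^-4 K/W
  R_expanded polystyrene = (1/0.224 − 1/0.371)/(4πk) = 1.769/(4π·0.0299) = 4.708 K/W
  R_phenolic foam = (1/0.371 − 1/0.487)/(4πk) = 0.6420/(4π·0.0204) = 2.504 K/W
ΣR = 3.962×10^-4 + 4.708 + 2.504 = 7.212 K/W
Q = ΔT/ΣR = (-188 °C − 24.7 °C)/7.212 = -29.49 W
From the inner boundary to the expanded polystyrene/phenolic foam interface, ΣR_partial = 4.708 K/W.
T_interface = T_in − Q·ΣR_partial = -188 °C − (-29.49)(4.708) = -49.2 °C

T = -49.2 °C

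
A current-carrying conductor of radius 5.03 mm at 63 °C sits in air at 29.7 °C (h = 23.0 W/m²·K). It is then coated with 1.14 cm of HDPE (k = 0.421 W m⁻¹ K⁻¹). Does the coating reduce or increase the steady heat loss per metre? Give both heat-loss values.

Critical radius for a cylinder: r_cr = k/h = 0.0183 m = 1.83 cm.
Outer radius after coating: r₂ = 0.00503 + 0.0114 = 0.01643 m.
Since r₁ < r_cr and r₂ ≤ r_cr, the coating moves toward the maximum at r_cr — heat loss rises.
Bare: R = 1/(2πr₁h) = 1.376 m·K/W; Q = 33.3/1.376 = 24.2 W/m.
Coated: R = R_cond + R_conv = 0.8686 m·K/W; Q = 33.3/0.8686 = 38.3 W/m.

increases: 24.2 → 38.3 W/m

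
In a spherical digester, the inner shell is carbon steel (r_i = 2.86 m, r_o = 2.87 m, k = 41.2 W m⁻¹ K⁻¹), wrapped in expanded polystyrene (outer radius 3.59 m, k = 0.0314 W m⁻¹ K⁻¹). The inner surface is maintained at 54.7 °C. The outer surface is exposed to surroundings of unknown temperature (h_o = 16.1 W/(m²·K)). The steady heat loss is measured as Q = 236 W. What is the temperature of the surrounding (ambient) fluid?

Series resistances:
  R_carbon steel = (1/2.86 − 1/2.87)/(4πk) = 0.001218/(4π·41.2) = 2.353×10^-6 K/W
  R_expanded polystyrene = (1/2.87 − 1/3.59)/(4πk) = 0.06988/(4π·0.0314) = 0.1771 K/W
  R_conv,out = 1/(4πr²h) = 1/(4π·3.59²·16.1) = 3.835×10^-4 K/W
ΣR = 0.1775 K/W
ΔT = Q·ΣR = 236 × 0.1775 = 41.89 K
Heat flows outward, so T_out = T_in − ΔT = 54.7 − 41.89 = 12.8 °C

T_out = 12.8 °C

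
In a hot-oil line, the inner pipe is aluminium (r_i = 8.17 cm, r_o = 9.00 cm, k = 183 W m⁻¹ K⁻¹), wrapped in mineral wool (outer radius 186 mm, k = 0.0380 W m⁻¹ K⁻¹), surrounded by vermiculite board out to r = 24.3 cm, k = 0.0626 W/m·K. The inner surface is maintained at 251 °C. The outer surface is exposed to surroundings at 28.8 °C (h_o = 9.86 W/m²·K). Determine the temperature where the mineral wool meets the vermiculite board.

T = 72.6 °C

Treat each layer as a resistance in series:
  R'_aluminium = ln(0.0900/0.0817)/(2πk) = 0.09676/(2π·183) = 8.415×10^-5 m·K/W
  R'_mineral wool = ln(0.186/0.0900)/(2πk) = 0.7259/(2π·0.0380) = 3.040 m·K/W
  R'_vermiculite board = ln(0.243/0.186)/(2πk) = 0.2673/(2π·0.0626) = 0.6796 m·K/W
  R'_conv,out = 1/(2πr h) = 1/(2π·0.243·9.86) = 0.06643 m·K/W
ΣR = 8.415×10^-5 + 3.040 + 0.6796 + 0.06643 = 3.786 m·K/W
Q' = ΔT/ΣR = (251 °C − 28.8 °C)/3.786 = 58.69 W/m
From the inner boundary to the mineral wool/vermiculite board interface, ΣR_partial = 3.040 m·K/W.
T_interface = T_in − Q'·ΣR_partial = 251 °C − (58.69)(3.040) = 72.6 °C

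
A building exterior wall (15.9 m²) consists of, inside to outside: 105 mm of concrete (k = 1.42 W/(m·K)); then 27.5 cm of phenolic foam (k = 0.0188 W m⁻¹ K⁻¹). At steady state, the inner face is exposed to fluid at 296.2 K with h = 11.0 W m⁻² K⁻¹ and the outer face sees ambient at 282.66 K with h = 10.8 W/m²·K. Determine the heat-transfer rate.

Q = 14.5 W

Series thermal resistances, inner to outer:
  R_conv,in = 1/(hA) = 1/(11.0·15.9) = 0.005718 K/W
  R_concrete = L/(kA) = 0.105/(1.42·15.9) = 0.004651 K/W
  R_phenolic foam = L/(kA) = 0.275/(0.0188·15.9) = 0.9200 K/W
  R_conv,out = 1/(hA) = 1/(10.8·15.9) = 0.005823 K/W
ΣR = 0.005718 + 0.004651 + 0.9200 + 0.005823 = 0.9362 K/W
Q = ΔT/ΣR = (296.2 K − 282.66 K)/0.9362 = 14.5 W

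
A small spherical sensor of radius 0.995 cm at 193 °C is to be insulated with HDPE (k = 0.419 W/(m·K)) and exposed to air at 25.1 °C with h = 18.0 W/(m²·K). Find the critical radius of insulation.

For a sphere, r_cr = 2k_ins/h = 2·0.419/18.0 = 0.0466 m = 4.66 cm

r_cr = 4.66 cm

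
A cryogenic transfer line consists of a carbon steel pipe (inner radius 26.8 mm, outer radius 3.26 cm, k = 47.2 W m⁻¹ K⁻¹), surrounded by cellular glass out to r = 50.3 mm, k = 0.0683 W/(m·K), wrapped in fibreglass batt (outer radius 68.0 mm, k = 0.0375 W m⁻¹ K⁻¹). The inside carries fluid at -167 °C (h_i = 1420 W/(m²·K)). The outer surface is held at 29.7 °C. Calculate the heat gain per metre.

Q' = 85.7 W/m

Resistance network (inner→outer):
  R'_conv,in = 1/(2πr h) = 1/(2π·0.0268·1420) = 0.004182 m·K/W
  R'_carbon steel = ln(0.0326/0.0268)/(2πk) = 0.1959/(2π·47.2) = 6.606×10^-4 m·K/W
  R'_cellular glass = ln(0.0503/0.0326)/(2πk) = 0.4337/(2π·0.0683) = 1.011 m·K/W
  R'_fibreglass batt = ln(0.0680/0.0503)/(2πk) = 0.3015/(2π·0.0375) = 1.280 m·K/W
ΣR = 0.004182 + 6.606×10^-4 + 1.011 + 1.280 = 2.296 m·K/W
Q' = ΔT/ΣR = (-167 °C − 29.7 °C)/2.296 = -85.7 W/m
(Negative Q' ⇒ heat flows inward; heat gain = 85.7 W/m.)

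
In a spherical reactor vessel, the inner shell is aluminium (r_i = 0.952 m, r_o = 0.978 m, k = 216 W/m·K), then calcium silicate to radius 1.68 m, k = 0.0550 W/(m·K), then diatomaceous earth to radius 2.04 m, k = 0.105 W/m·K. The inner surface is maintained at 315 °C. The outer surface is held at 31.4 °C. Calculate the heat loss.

Q = 406 W

Resistance network (inner→outer):
  R_aluminium = (1/0.952 − 1/0.978)/(4πk) = 0.02793/(4π·216) = 1.029×10^-5 K/W
  R_calcium silicate = (1/0.978 − 1/1.68)/(4πk) = 0.4273/(4π·0.0550) = 0.6182 K/W
  R_diatomaceous earth = (1/1.68 − 1/2.04)/(4πk) = 0.1050/(4π·0.105) = 0.07961 K/W
ΣR = 1.029×10^-5 + 0.6182 + 0.07961 = 0.6978 K/W
Q = ΔT/ΣR = (315 °C − 31.4 °C)/0.6978 = 406 W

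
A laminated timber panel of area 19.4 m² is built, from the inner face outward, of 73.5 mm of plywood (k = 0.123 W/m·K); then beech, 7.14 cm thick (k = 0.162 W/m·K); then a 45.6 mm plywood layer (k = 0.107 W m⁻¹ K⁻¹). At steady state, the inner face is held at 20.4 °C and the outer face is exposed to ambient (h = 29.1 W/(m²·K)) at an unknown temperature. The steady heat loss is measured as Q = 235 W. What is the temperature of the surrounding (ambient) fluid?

T_out = 2.24 °C

Series resistances:
  R_plywood = L/(kA) = 0.0735/(0.123·19.4) = 0.03080 K/W
  R_beech = L/(kA) = 0.0714/(0.162·19.4) = 0.02272 K/W
  R_plywood = L/(kA) = 0.0456/(0.107·19.4) = 0.02197 K/W
  R_conv,out = 1/(hA) = 1/(29.1·19.4) = 0.001771 K/W
ΣR = 0.07726 K/W
ΔT = Q·ΣR = 235 × 0.07726 = 18.16 K
Heat flows outward, so T_out = T_in − ΔT = 20.4 − 18.16 = 2.24 °C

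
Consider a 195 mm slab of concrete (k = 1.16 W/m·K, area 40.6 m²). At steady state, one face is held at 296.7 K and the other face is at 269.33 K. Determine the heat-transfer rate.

Q = kA·ΔT/L = 1.16 × 40.6 × |296.7 K − 269.33 K| / 0.195 = 6610 W

Q = 6610 W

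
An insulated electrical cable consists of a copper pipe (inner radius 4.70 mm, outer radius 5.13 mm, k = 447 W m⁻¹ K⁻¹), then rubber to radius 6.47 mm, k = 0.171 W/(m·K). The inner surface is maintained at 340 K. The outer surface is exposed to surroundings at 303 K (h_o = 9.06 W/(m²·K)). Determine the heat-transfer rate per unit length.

Q' = 12.6 W/m

Resistance network (inner→outer):
  R'_copper = ln(0.00513/0.00470)/(2πk) = 0.08754/(2π·447) = 3.117×10^-5 m·K/W
  R'_rubber = ln(0.00647/0.00513)/(2πk) = 0.2321/(2π·0.171) = 0.2160 m·K/W
  R'_conv,out = 1/(2πr h) = 1/(2π·0.00647·9.06) = 2.715 m·K/W
ΣR = 3.117×10^-5 + 0.2160 + 2.715 = 2.931 m·K/W
Q' = ΔT/ΣR = (340 K − 303 K)/2.931 = 12.6 W/m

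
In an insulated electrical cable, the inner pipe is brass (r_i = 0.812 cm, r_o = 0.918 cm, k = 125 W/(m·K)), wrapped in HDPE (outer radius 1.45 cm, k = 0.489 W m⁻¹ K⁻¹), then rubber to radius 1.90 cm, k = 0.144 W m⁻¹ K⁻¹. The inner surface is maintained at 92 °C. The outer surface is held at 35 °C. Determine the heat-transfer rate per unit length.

Series thermal resistances, inner to outer:
  R'_brass = ln(0.00918/0.00812)/(2πk) = 0.1227/(2π·125) = 1.562×10^-4 m·K/W
  R'_HDPE = ln(0.0145/0.00918)/(2πk) = 0.4571/(2π·0.489) = 0.1488 m·K/W
  R'_rubber = ln(0.0190/0.0145)/(2πk) = 0.2703/(2π·0.144) = 0.2987 m·K/W
ΣR = 1.562×10^-4 + 0.1488 + 0.2987 = 0.4477 m·K/W
Q' = ΔT/ΣR = (92 °C − 35 °C)/0.4477 = 127 W/m

Q' = 127 W/m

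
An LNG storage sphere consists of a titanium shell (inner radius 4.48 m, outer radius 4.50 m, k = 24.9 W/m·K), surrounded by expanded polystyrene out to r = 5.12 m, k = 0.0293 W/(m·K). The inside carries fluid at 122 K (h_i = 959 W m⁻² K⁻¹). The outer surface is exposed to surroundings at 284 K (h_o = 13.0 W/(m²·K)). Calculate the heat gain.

Series thermal resistances, inner to outer:
  R_conv,in = 1/(4πr²h) = 1/(4π·4.48²·959) = 4.134×10^-6 K/W
  R_titanium = (1/4.48 − 1/4.50)/(4πk) = 9.921×10^-4/(4π·24.9) = 3.171×10^-6 K/W
  R_expanded polystyrene = (1/4.50 − 1/5.12)/(4πk) = 0.02691/(4π·0.0293) = 0.07309 K/W
  R_conv,out = 1/(4πr²h) = 1/(4π·5.12²·13.0) = 2.335×10^-4 K/W
ΣR = 4.134×10^-6 + 3.171×10^-6 + 0.07309 + 2.335×10^-4 = 0.07333 K/W
Q = ΔT/ΣR = (122 K − 284 K)/0.07333 = -2210 W
(Negative Q ⇒ heat flows inward; heat gain = 2210 W.)

Q = 2.21 kW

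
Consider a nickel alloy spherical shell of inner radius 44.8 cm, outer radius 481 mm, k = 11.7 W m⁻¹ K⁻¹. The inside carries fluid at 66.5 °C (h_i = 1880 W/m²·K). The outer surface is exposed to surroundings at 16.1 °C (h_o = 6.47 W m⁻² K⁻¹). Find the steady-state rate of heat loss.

Resistance network (inner→outer):
  R_conv,in = 1/(4πr²h) = 1/(4π·0.448²·1880) = 2.109×10^-4 K/W
  R_nickel alloy = (1/0.448 − 1/0.481)/(4πk) = 0.1531/(4π·11.7) = 0.001042 K/W
  R_conv,out = 1/(4πr²h) = 1/(4π·0.481²·6.47) = 0.05316 K/W
ΣR = 2.109×10^-4 + 0.001042 + 0.05316 = 0.05441 K/W
Q = ΔT/ΣR = (66.5 °C − 16.1 °C)/0.05441 = 926 W

Q = 926 W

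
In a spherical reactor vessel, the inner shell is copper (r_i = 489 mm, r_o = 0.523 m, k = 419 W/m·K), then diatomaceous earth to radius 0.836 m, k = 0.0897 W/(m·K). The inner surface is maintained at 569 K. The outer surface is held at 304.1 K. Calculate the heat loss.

Q = 417 W

Series thermal resistances, inner to outer:
  R_copper = (1/0.489 − 1/0.523)/(4πk) = 0.1329/(4π·419) = 2.525×10^-5 K/W
  R_diatomaceous earth = (1/0.523 − 1/0.836)/(4πk) = 0.7159/(4π·0.0897) = 0.6351 K/W
ΣR = 2.525×10^-5 + 0.6351 = 0.6351 K/W
Q = ΔT/ΣR = (569 K − 304.1 K)/0.6351 = 417 W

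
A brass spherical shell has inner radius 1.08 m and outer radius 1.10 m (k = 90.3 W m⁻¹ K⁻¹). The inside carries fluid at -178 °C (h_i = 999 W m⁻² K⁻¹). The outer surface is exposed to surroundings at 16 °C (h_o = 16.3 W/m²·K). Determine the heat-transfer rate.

Series thermal resistances, inner to outer:
  R_conv,in = 1/(4πr²h) = 1/(4π·1.08²·999) = 6.829×10^-5 K/W
  R_brass = (1/1.08 − 1/1.10)/(4πk) = 0.01684/(4π·90.3) = 1.484×10^-5 K/W
  R_conv,out = 1/(4πr²h) = 1/(4π·1.10²·16.3) = 0.004035 K/W
ΣR = 6.829×10^-5 + 1.484×10^-5 + 0.004035 = 0.004118 K/W
Q = ΔT/ΣR = (-178 °C − 16 °C)/0.004118 = -47100 W
(Negative Q ⇒ heat flows inward; heat gain = 47100 W.)

Q = 47100 W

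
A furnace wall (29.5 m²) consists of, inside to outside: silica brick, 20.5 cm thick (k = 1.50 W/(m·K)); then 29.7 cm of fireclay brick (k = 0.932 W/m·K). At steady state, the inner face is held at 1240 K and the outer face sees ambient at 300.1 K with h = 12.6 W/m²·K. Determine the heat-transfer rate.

Q = 51900 W

Series thermal resistances, inner to outer:
  R_silica brick = L/(kA) = 0.205/(1.50·29.5) = 0.004633 K/W
  R_fireclay brick = L/(kA) = 0.297/(0.932·29.5) = 0.01080 K/W
  R_conv,out = 1/(hA) = 1/(12.6·29.5) = 0.002690 K/W
ΣR = 0.004633 + 0.01080 + 0.002690 = 0.01812 K/W
Q = ΔT/ΣR = (1240 K − 300.1 K)/0.01812 = 51900 W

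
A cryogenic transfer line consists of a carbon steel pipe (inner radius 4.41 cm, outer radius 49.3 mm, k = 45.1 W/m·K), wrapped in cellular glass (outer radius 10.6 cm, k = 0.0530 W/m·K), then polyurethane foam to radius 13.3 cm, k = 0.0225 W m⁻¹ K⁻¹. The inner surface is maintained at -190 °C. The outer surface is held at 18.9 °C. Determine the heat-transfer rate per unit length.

Q' = 53.5 W/m

Treat each layer as a resistance in series:
  R'_carbon steel = ln(0.0493/0.0441)/(2πk) = 0.1115/(2π·45.1) = 3.934×10^-4 m·K/W
  R'_cellular glass = ln(0.106/0.0493)/(2πk) = 0.7655/(2π·0.0530) = 2.299 m·K/W
  R'_polyurethane foam = ln(0.133/0.106)/(2πk) = 0.2269/(2π·0.0225) = 1.605 m·K/W
ΣR = 3.934×10^-4 + 2.299 + 1.605 = 3.904 m·K/W
Q' = ΔT/ΣR = (-190 °C − 18.9 °C)/3.904 = -53.5 W/m
(Negative Q' ⇒ heat flows inward; heat gain = 53.5 W/m.)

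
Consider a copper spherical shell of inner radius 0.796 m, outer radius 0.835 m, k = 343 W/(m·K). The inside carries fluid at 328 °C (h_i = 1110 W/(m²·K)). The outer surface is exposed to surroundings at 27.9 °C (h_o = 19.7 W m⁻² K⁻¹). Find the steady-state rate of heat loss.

Series thermal resistances, inner to outer:
  R_conv,in = 1/(4πr²h) = 1/(4π·0.796²·1110) = 1.131×10^-4 K/W
  R_copper = (1/0.796 − 1/0.835)/(4πk) = 0.05868/(4π·343) = 1.361×10^-5 K/W
  R_conv,out = 1/(4πr²h) = 1/(4π·0.835²·19.7) = 0.005794 K/W
ΣR = 1.131×10^-4 + 1.361×10^-5 + 0.005794 = 0.005921 K/W
Q = ΔT/ΣR = (328 °C − 27.9 °C)/0.005921 = 50700 W

Q = 50.7 kW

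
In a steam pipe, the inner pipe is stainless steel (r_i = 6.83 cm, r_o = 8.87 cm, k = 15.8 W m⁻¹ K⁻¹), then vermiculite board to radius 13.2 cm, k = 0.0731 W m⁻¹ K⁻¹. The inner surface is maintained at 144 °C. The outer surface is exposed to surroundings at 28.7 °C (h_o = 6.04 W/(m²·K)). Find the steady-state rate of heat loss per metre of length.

Q' = 108 W/m

Treat each layer as a resistance in series:
  R'_stainless steel = ln(0.0887/0.0683)/(2πk) = 0.2614/(2π·15.8) = 0.002633 m·K/W
  R'_vermiculite board = ln(0.132/0.0887)/(2πk) = 0.3975/(2π·0.0731) = 0.8655 m·K/W
  R'_conv,out = 1/(2πr h) = 1/(2π·0.132·6.04) = 0.1996 m·K/W
ΣR = 0.002633 + 0.8655 + 0.1996 = 1.068 m·K/W
Q' = ΔT/ΣR = (144 °C − 28.7 °C)/1.068 = 108 W/m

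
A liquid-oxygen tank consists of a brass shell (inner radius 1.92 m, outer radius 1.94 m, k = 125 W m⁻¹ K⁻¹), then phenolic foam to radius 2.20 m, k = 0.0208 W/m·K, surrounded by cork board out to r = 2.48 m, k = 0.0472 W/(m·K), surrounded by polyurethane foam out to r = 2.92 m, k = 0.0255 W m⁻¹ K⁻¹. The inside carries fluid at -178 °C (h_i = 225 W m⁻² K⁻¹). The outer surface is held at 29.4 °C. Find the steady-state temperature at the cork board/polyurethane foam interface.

T = -47.8 °C

Treat each layer as a resistance in series:
  R_conv,in = 1/(4πr²h) = 1/(4π·1.92²·225) = 9.594×10^-5 K/W
  R_brass = (1/1.92 − 1/1.94)/(4πk) = 0.005369/(4π·125) = 3.418×10^-6 K/W
  R_phenolic foam = (1/1.94 − 1/2.20)/(4πk) = 0.06092/(4π·0.0208) = 0.2331 K/W
  R_cork board = (1/2.20 − 1/2.48)/(4πk) = 0.05132/(4π·0.0472) = 0.08652 K/W
  R_polyurethane foam = (1/2.48 − 1/2.92)/(4πk) = 0.06076/(4π·0.0255) = 0.1896 K/W
ΣR = 9.594×10^-5 + 3.418×10^-6 + 0.2331 + 0.08652 + 0.1896 = 0.5093 K/W
Q = ΔT/ΣR = (-178 °C − 29.4 °C)/0.5093 = -407.2 W
From the inner boundary to the cork board/polyurethane foam interface, ΣR_partial = 0.3197 K/W.
T_interface = T_in − Q·ΣR_partial = -178 °C − (-407.2)(0.3197) = -47.8 °C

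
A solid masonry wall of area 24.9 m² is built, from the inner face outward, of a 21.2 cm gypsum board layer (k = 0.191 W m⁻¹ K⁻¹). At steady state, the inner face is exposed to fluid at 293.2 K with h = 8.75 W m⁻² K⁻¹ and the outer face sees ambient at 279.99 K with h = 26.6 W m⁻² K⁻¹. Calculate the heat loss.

Q = 261 W

Treat each layer as a resistance in series:
  R_conv,in = 1/(hA) = 1/(8.75·24.9) = 0.004590 K/W
  R_gypsum board = L/(kA) = 0.212/(0.191·24.9) = 0.04458 K/W
  R_conv,out = 1/(hA) = 1/(26.6·24.9) = 0.001510 K/W
ΣR = 0.004590 + 0.04458 + 0.001510 = 0.05068 K/W
Q = ΔT/ΣR = (293.2 K − 279.99 K)/0.05068 = 261 W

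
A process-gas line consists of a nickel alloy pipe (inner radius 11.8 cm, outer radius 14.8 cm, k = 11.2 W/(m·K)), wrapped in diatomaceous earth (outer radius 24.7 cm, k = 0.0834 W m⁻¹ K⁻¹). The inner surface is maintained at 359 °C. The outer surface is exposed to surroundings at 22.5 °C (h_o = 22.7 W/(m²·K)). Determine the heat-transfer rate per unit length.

Q' = 333 W/m

Treat each layer as a resistance in series:
  R'_nickel alloy = ln(0.148/0.118)/(2πk) = 0.2265/(2π·11.2) = 0.003219 m·K/W
  R'_diatomaceous earth = ln(0.247/0.148)/(2πk) = 0.5122/(2π·0.0834) = 0.9774 m·K/W
  R'_conv,out = 1/(2πr h) = 1/(2π·0.247·22.7) = 0.02839 m·K/W
ΣR = 0.003219 + 0.9774 + 0.02839 = 1.009 m·K/W
Q' = ΔT/ΣR = (359 °C − 22.5 °C)/1.009 = 333 W/m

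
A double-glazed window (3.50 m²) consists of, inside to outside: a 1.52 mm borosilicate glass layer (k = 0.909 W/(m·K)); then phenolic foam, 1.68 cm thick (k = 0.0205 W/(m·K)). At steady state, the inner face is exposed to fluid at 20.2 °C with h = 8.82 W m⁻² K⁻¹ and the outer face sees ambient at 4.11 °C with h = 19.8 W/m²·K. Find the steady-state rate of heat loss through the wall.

Resistance network (inner→outer):
  R_conv,in = 1/(hA) = 1/(8.82·3.50) = 0.03239 K/W
  R_borosilicate glass = L/(kA) = 0.00152/(0.909·3.50) = 4.778×10^-4 K/W
  R_phenolic foam = L/(kA) = 0.0168/(0.0205·3.50) = 0.2341 K/W
  R_conv,out = 1/(hA) = 1/(19.8·3.50) = 0.01443 K/W
ΣR = 0.03239 + 4.778×10^-4 + 0.2341 + 0.01443 = 0.2814 K/W
Q = ΔT/ΣR = (20.2 °C − 4.11 °C)/0.2814 = 57.2 W

Q = 57.2 W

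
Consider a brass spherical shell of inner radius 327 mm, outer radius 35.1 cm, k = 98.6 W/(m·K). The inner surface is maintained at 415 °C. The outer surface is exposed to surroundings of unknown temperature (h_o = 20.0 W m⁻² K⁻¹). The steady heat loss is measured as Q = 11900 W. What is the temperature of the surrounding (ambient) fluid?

Series resistances:
  R_brass = (1/0.327 − 1/0.351)/(4πk) = 0.2091/(4π·98.6) = 1.688×10^-4 K/W
  R_conv,out = 1/(4πr²h) = 1/(4π·0.351²·20.0) = 0.03230 K/W
ΣR = 0.03246 K/W
ΔT = Q·ΣR = 11900 × 0.03246 = 386.3 K
Heat flows outward, so T_out = T_in − ΔT = 415 − 386.3 = 28.7 °C

T_out = 28.7 °C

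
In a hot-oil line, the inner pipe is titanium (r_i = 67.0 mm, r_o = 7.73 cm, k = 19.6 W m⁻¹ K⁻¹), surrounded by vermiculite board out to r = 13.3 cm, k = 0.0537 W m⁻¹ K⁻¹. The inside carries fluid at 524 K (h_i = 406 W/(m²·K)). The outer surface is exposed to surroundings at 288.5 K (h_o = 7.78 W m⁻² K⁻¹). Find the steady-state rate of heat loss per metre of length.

Resistance network (inner→outer):
  R'_conv,in = 1/(2πr h) = 1/(2π·0.0670·406) = 0.005851 m·K/W
  R'_titanium = ln(0.0773/0.0670)/(2πk) = 0.1430/(2π·19.6) = 0.001161 m·K/W
  R'_vermiculite board = ln(0.133/0.0773)/(2πk) = 0.5427/(2π·0.0537) = 1.608 m·K/W
  R'_conv,out = 1/(2πr h) = 1/(2π·0.133·7.78) = 0.1538 m·K/W
ΣR = 0.005851 + 0.001161 + 1.608 + 0.1538 = 1.769 m·K/W
Q' = ΔT/ΣR = (524 K − 288.5 K)/1.769 = 133 W/m

Q' = 133 W/m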